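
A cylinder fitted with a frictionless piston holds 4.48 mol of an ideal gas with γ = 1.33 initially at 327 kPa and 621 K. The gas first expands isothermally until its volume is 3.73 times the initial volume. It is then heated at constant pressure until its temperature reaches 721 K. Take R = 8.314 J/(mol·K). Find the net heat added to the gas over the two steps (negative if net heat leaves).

V₁ = nRT₁/P₁ = 4.48×8.314×621/327 = 70.7 L.
Step 1 — Isothermal: T stays 621 K; PV = const ⇒ V₂ = 264 L, P₂ = 87.7 kPa.
ΔU = 0 (ideal gas, T constant).
W = nRT ln(V₂/V₁) = 4.48×8.314×621×ln(3.73) = 30400 J.
Q = ΔU + W = 30400 J.
State after step 1: P = 87.7 kPa, V = 264 L, T = 621 K.
Step 2 — Isobaric: P stays 87.7 kPa; V/T = const ⇒ T₂ = 721 K, V₂ = 306 L.
W = PΔV = 87.7×(306−264) kPa·L = 3720 J.
ΔU = nCvΔT = 4.48×25.2×(721−621) = 11300 J.
Q = ΔU + W = nCpΔT = 15000 J.
Net over both steps: W = 34200 J, Q = 45500 J, ΔU = 11300 J.

45500 J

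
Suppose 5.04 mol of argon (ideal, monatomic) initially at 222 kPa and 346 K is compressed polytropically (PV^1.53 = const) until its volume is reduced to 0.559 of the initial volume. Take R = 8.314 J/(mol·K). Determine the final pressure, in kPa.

541 kPa

V₁ = nRT₁/P₁ = 5.04×8.314×346/222 = 65.3 L.
Polytropic n=1.53: T₂ = T₁(V₁/V₂)^(n−1) = 346×(1.79)^0.53 = 471 K; P₂ = P₁(V₁/V₂)^n = 541 kPa.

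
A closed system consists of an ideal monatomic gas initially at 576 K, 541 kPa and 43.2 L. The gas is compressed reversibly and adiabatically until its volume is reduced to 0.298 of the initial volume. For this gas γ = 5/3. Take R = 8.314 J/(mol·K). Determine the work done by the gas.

-43500 J

n = P₁V₁/(RT₁) = 541×43.2/(8.314×576) = 4.88 mol.
Adiabatic: TV^(γ−1) = const ⇒ T₂ = 576×(3.36)^0.667 = 1290 K; PV^γ = const ⇒ P₂ = 4070 kPa.
ΔU = nCvΔT = 4.88×12.5×(1290−576) = 43500 J.
Q = 0 for an adiabatic process, so W = −ΔU = -43500 J.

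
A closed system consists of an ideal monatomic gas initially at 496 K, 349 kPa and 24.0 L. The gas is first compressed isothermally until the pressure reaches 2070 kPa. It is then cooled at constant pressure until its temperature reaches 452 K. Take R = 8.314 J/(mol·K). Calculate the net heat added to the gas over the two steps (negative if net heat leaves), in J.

n = P₁V₁/(RT₁) = 349×24.0/(8.314×496) = 2.03 mol.
Step 1 — Isothermal: T stays 496 K; PV = const ⇒ V₂ = 4.05 L, P₂ = 2070 kPa.
ΔU = 0 (ideal gas, T constant).
W = nRT ln(V₂/V₁) = 2.03×8.314×496×ln(0.169) = -14900 J.
Q = ΔU + W = -14900 J.
State after step 1: P = 2070 kPa, V = 4.05 L, T = 496 K.
Step 2 — Isobaric: P stays 2070 kPa; V/T = const ⇒ T₂ = 452 K, V₂ = 3.69 L.
W = PΔV = 2070×(3.69−4.05) kPa·L = -743 J.
ΔU = nCvΔT = 2.03×12.5×(452−496) = -1110 J.
Q = ΔU + W = nCpΔT = -1860 J.
Net over both steps: W = -15700 J, Q = -16800 J, ΔU = -1110 J.

-16800 J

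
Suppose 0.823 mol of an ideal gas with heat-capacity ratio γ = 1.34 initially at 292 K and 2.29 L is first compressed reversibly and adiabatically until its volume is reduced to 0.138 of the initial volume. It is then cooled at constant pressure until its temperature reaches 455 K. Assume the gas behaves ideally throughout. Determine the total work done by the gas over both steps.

-6450 J

P₁ = nRT₁/V₁ = 0.823×8.314×292/2.29 = 872 kPa.
Step 1 — Adiabatic: TV^(γ−1) = const ⇒ T₂ = 292×(7.25)^0.340 = 573 K; PV^γ = const ⇒ P₂ = 12400 kPa.
ΔU = nCvΔT = 0.823×24.5×(573−292) = 5650 J.
Q = 0 for an adiabatic process, so W = −ΔU = -5650 J.
State after step 1: P = 12400 kPa, V = 0.316 L, T = 573 K.
Step 2 — Isobaric: P stays 12400 kPa; V/T = const ⇒ T₂ = 455 K, V₂ = 0.251 L.
W = PΔV = 12400×(0.251−0.316) kPa·L = -804 J.
ΔU = nCvΔT = 0.823×24.5×(455−573) = -2370 J.
Q = ΔU + W = nCpΔT = -3170 J.
Net over both steps: W = -6450 J, Q = -3170 J, ΔU = 3280 J.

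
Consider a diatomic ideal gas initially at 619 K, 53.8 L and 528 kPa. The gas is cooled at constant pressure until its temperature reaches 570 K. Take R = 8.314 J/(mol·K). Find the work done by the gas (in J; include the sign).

n = P₁V₁/(RT₁) = 528×53.8/(8.314×619) = 5.52 mol.
Isobaric: P stays 528 kPa; V/T = const ⇒ T₂ = 570 K, V₂ = 49.5 L.
W = PΔV = 528×(49.5−53.8) kPa·L = -2250 J.

-2250 J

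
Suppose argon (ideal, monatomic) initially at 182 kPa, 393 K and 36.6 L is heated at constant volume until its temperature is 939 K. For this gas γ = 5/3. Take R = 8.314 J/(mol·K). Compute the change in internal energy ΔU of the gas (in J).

n = P₁V₁/(RT₁) = 182×36.6/(8.314×393) = 2.04 mol.
Isochoric: V stays 36.6 L; P/T = const ⇒ T₂ = 939 K, P₂ = 435 kPa.
For an ideal gas ΔU = nCvΔT with Cv = (3/2)R = 12.5 J/(mol·K).
ΔU = 2.04×12.5×(939−393) = 13900 J.

13900 J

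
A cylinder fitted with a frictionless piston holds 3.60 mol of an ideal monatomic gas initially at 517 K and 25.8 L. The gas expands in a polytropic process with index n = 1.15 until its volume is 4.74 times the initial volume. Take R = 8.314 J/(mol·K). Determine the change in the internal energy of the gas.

P₁ = nRT₁/V₁ = 3.60×8.314×517/25.8 = 600 kPa.
Polytropic n=1.15: T₂ = T₁(V₁/V₂)^(n−1) = 517×(0.211)^0.15 = 409 K; P₂ = P₁(V₁/V₂)^n = 100 kPa.
For an ideal gas ΔU = nCvΔT with Cv = (3/2)R = 12.5 J/(mol·K).
ΔU = 3.60×12.5×(409−517) = -4830 J.

-4830 J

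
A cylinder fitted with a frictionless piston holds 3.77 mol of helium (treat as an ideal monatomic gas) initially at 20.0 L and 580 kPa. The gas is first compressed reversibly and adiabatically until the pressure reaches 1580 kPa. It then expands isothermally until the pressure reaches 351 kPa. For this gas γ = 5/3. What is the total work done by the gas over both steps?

17500 J

T₁ = P₁V₁/(nR) = 580×20.0/(3.77×8.314) = 370 K.
Step 1 — Adiabatic: T₂/T₁ = (P₂/P₁)^((γ−1)/γ) ⇒ T₂ = 370×(2.72)^0.400 = 553 K; V₂ = 11.0 L.
ΔU = nCvΔT = 3.77×12.5×(553−370) = 8580 J.
Q = 0 for an adiabatic process, so W = −ΔU = -8580 J.
State after step 1: P = 1580 kPa, V = 11.0 L, T = 553 K.
Step 2 — Isothermal: T stays 553 K; PV = const ⇒ V₂ = 49.3 L, P₂ = 351 kPa.
ΔU = 0 (ideal gas, T constant).
W = nRT ln(V₂/V₁) = 3.77×8.314×553×ln(4.50) = 26100 J.
Q = ΔU + W = 26100 J.
Net over both steps: W = 17500 J, Q = 26100 J, ΔU = 8580 J.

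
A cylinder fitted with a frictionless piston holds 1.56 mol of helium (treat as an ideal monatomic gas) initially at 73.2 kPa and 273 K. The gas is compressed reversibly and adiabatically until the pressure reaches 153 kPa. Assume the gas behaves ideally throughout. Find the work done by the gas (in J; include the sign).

V₁ = nRT₁/P₁ = 1.56×8.314×273/73.2 = 48.4 L.
Adiabatic: T₂/T₁ = (P₂/P₁)^((γ−1)/γ) ⇒ T₂ = 273×(2.09)^0.400 = 367 K; V₂ = 31.1 L.
ΔU = nCvΔT = 1.56×12.5×(367−273) = 1820 J.
Q = 0 for an adiabatic process, so W = −ΔU = -1820 J.

-1820 J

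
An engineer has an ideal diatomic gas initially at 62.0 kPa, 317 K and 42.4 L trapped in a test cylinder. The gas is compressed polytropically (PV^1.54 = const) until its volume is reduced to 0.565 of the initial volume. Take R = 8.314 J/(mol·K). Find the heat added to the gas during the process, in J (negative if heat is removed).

615 J

n = P₁V₁/(RT₁) = 62.0×42.4/(8.314×317) = 0.997 mol.
Polytropic n=1.54: T₂ = T₁(V₁/V₂)^(n−1) = 317×(1.77)^0.54 = 431 K; P₂ = P₁(V₁/V₂)^n = 149 kPa.
W = (P₁V₁−P₂V₂)/(n−1) = (62.0×42.4−149×24.0)/0.54 = -1760 J.
ΔU = nCvΔT = 0.997×20.8×(431−317) = 2370 J.
Q = ΔU + W = 615 J.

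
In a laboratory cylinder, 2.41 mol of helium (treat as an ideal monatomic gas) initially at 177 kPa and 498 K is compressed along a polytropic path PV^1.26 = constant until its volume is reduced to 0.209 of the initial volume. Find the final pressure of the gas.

V₁ = nRT₁/P₁ = 2.41×8.314×498/177 = 56.4 L.
Polytropic n=1.26: T₂ = T₁(V₁/V₂)^(n−1) = 498×(4.78)^0.26 = 748 K; P₂ = P₁(V₁/V₂)^n = 1270 kPa.

1270 kPa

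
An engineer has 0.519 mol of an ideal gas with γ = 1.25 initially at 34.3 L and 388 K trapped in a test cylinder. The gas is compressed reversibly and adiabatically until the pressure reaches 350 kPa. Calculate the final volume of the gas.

P₁ = nRT₁/V₁ = 0.519×8.314×388/34.3 = 48.8 kPa.
Adiabatic: T₂/T₁ = (P₂/P₁)^((γ−1)/γ) ⇒ T₂ = 388×(7.17)^0.200 = 575 K; V₂ = 7.09 L.

7.09 L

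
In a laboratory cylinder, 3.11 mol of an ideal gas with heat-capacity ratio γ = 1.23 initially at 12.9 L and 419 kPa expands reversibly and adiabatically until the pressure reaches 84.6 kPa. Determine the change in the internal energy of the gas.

-6080 J

T₁ = P₁V₁/(nR) = 419×12.9/(3.11×8.314) = 209 K.
Adiabatic: T₂/T₁ = (P₂/P₁)^((γ−1)/γ) ⇒ T₂ = 209×(0.202)^0.187 = 155 K; V₂ = 47.4 L.
For an ideal gas ΔU = nCvΔT with Cv = R/(γ−1) = 36.1 J/(mol·K).
ΔU = 3.11×36.1×(155−209) = -6080 J.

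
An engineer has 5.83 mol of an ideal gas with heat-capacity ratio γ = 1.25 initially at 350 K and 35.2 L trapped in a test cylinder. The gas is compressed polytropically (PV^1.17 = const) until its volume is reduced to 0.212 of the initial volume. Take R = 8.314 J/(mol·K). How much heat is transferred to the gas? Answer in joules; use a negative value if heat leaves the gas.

-9640 J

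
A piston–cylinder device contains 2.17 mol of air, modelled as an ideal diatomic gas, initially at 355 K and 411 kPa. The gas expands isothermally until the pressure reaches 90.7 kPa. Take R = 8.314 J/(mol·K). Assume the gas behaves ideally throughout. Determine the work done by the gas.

9680 J

V₁ = nRT₁/P₁ = 2.17×8.314×355/411 = 15.6 L.
Isothermal: T stays 355 K; PV = const ⇒ V₂ = 70.6 L, P₂ = 90.7 kPa.
W = nRT ln(V₂/V₁) = 2.17×8.314×355×ln(4.53) = 9680 J.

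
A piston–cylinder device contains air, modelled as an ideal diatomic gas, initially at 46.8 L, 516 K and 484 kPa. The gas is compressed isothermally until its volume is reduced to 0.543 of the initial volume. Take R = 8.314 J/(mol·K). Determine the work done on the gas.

13800 J

n = P₁V₁/(RT₁) = 484×46.8/(8.314×516) = 5.28 mol.
Isothermal: T stays 516 K; PV = const ⇒ V₂ = 25.4 L, P₂ = 891 kPa.
W = nRT ln(V₂/V₁) = 5.28×8.314×516×ln(0.543) = -13800 J.
Work done on the gas = −W_by = 13800 J.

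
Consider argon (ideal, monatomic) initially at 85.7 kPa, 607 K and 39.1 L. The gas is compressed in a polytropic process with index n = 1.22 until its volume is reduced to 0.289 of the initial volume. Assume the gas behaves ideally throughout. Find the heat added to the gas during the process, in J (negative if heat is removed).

-3200 J

n = P₁V₁/(RT₁) = 85.7×39.1/(8.314×607) = 0.664 mol.
Polytropic n=1.22: T₂ = T₁(V₁/V₂)^(n−1) = 607×(3.46)^0.22 = 798 K; P₂ = P₁(V₁/V₂)^n = 390 kPa.
W = (P₁V₁−P₂V₂)/(n−1) = (85.7×39.1−390×11.3)/0.22 = -4780 J.
ΔU = nCvΔT = 0.664×12.5×(798−607) = 1580 J.
Q = ΔU + W = -3200 J.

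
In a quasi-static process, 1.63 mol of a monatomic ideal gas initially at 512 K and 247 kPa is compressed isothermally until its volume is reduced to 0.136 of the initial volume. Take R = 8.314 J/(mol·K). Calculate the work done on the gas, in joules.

13800 J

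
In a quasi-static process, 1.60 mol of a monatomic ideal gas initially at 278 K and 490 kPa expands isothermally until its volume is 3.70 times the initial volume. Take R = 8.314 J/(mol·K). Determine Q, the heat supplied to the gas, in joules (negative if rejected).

V₁ = nRT₁/P₁ = 1.60×8.314×278/490 = 7.55 L.
Isothermal: T stays 278 K; PV = const ⇒ V₂ = 27.9 L, P₂ = 132 kPa.
ΔU = 0 (ideal gas, T constant).
W = nRT ln(V₂/V₁) = 1.60×8.314×278×ln(3.70) = 4840 J.
Q = ΔU + W = 4840 J.

4840 J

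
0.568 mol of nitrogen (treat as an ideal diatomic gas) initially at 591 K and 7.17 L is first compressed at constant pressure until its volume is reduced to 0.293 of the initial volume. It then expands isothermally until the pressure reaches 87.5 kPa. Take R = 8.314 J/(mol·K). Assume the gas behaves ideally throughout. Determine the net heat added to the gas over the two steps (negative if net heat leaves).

-5690 J

P₁ = nRT₁/V₁ = 0.568×8.314×591/7.17 = 389 kPa.
Step 1 — Isobaric: P stays 389 kPa; V/T = const ⇒ T₂ = 173 K, V₂ = 2.10 L.
W = PΔV = 389×(2.10−7.17) kPa·L = -1970 J.
ΔU = nCvΔT = 0.568×20.8×(173−591) = -4930 J.
Q = ΔU + W = nCpΔT = -6910 J.
State after step 1: P = 389 kPa, V = 2.10 L, T = 173 K.
Step 2 — Isothermal: T stays 173 K; PV = const ⇒ V₂ = 9.35 L, P₂ = 87.5 kPa.
ΔU = 0 (ideal gas, T constant).
W = nRT ln(V₂/V₁) = 0.568×8.314×173×ln(4.45) = 1220 J.
Q = ΔU + W = 1220 J.
Net over both steps: W = -753 J, Q = -5690 J, ΔU = -4930 J.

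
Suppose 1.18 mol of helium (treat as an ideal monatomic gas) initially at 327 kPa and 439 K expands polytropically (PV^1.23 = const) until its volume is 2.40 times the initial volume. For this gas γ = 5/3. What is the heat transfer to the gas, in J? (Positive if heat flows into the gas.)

2240 J

V₁ = nRT₁/P₁ = 1.18×8.314×439/327 = 13.2 L.
Polytropic n=1.23: T₂ = T₁(V₁/V₂)^(n−1) = 439×(0.417)^0.23 = 359 K; P₂ = P₁(V₁/V₂)^n = 111 kPa.
W = (P₁V₁−P₂V₂)/(n−1) = (327×13.2−111×31.6)/0.23 = 3420 J.
ΔU = nCvΔT = 1.18×12.5×(359−439) = -1180 J.
Q = ΔU + W = 2240 J.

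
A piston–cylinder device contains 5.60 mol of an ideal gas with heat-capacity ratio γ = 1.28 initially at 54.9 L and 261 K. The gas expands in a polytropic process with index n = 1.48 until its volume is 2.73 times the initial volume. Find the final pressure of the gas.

P₁ = nRT₁/V₁ = 5.60×8.314×261/54.9 = 221 kPa.
Polytropic n=1.48: T₂ = T₁(V₁/V₂)^(n−1) = 261×(0.366)^0.48 = 161 K; P₂ = P₁(V₁/V₂)^n = 50.1 kPa.

50.1 kPa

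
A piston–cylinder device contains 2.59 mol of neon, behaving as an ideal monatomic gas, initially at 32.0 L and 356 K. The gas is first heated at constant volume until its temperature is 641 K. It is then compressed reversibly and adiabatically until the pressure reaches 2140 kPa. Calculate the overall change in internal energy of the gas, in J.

27800 J

P₁ = nRT₁/V₁ = 2.59×8.314×356/32.0 = 240 kPa.
Step 1 — Isochoric: V stays 32.0 L; P/T = const ⇒ T₂ = 641 K, P₂ = 431 kPa.
W = 0 (no volume change).
ΔU = nCvΔT = 2.59×12.5×(641−356) = 9210 J.
Q = ΔU = 9210 J.
State after step 1: P = 431 kPa, V = 32.0 L, T = 641 K.
Step 2 — Adiabatic: T₂/T₁ = (P₂/P₁)^((γ−1)/γ) ⇒ T₂ = 641×(4.96)^0.400 = 1220 K; V₂ = 12.2 L.
ΔU = nCvΔT = 2.59×12.5×(1220−641) = 18600 J.
Q = 0 for an adiabatic process, so W = −ΔU = -18600 J.
Net over both steps: W = -18600 J, Q = 9210 J, ΔU = 27800 J.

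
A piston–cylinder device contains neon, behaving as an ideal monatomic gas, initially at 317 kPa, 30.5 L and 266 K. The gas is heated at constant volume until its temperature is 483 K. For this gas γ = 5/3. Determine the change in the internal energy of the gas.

n = P₁V₁/(RT₁) = 317×30.5/(8.314×266) = 4.37 mol.
Isochoric: V stays 30.5 L; P/T = const ⇒ T₂ = 483 K, P₂ = 576 kPa.
For an ideal gas ΔU = nCvΔT with Cv = (3/2)R = 12.5 J/(mol·K).
ΔU = 4.37×12.5×(483−266) = 11800 J.

11800 J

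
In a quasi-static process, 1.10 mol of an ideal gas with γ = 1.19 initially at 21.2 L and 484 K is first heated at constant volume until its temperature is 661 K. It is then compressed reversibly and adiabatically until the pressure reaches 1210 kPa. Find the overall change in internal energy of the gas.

P₁ = nRT₁/V₁ = 1.10×8.314×484/21.2 = 209 kPa.
Step 1 — Isochoric: V stays 21.2 L; P/T = const ⇒ T₂ = 661 K, P₂ = 285 kPa.
W = 0 (no volume change).
ΔU = nCvΔT = 1.10×43.8×(661−484) = 8520 J.
Q = ΔU = 8520 J.
State after step 1: P = 285 kPa, V = 21.2 L, T = 661 K.
Step 2 — Adiabatic: T₂/T₁ = (P₂/P₁)^((γ−1)/γ) ⇒ T₂ = 661×(4.24)^0.160 = 833 K; V₂ = 6.29 L.
ΔU = nCvΔT = 1.10×43.8×(833−661) = 8260 J.
Q = 0 for an adiabatic process, so W = −ΔU = -8260 J.
Net over both steps: W = -8260 J, Q = 8520 J, ΔU = 16800 J.

16800 J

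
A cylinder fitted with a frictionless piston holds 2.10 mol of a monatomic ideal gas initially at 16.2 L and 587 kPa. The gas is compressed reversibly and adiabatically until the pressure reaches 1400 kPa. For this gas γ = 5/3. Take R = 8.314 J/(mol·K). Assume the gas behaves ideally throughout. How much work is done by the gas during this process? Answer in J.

-5930 J

T₁ = P₁V₁/(nR) = 587×16.2/(2.10×8.314) = 545 K.
Adiabatic: T₂/T₁ = (P₂/P₁)^((γ−1)/γ) ⇒ T₂ = 545×(2.39)^0.400 = 771 K; V₂ = 9.62 L.
ΔU = nCvΔT = 2.10×12.5×(771−545) = 5930 J.
Q = 0 for an adiabatic process, so W = −ΔU = -5930 J.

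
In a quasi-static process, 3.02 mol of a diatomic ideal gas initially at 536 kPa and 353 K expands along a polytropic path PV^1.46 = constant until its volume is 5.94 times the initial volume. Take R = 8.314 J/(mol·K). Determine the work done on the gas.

V₁ = nRT₁/P₁ = 3.02×8.314×353/536 = 16.5 L.
Polytropic n=1.46: T₂ = T₁(V₁/V₂)^(n−1) = 353×(0.168)^0.46 = 156 K; P₂ = P₁(V₁/V₂)^n = 39.8 kPa.
W = (P₁V₁−P₂V₂)/(n−1) = (536×16.5−39.8×98.2)/0.46 = 10800 J.
Work done on the gas = −W_by = -10800 J.

-10800 J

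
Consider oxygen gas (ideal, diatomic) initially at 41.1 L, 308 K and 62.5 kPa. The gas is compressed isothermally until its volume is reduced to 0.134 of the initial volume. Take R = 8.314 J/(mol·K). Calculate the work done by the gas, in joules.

n = P₁V₁/(RT₁) = 62.5×41.1/(8.314×308) = 1.00 mol.
Isothermal: T stays 308 K; PV = const ⇒ V₂ = 5.51 L, P₂ = 466 kPa.
W = nRT ln(V₂/V₁) = 1.00×8.314×308×ln(0.134) = -5160 J.

-5160 J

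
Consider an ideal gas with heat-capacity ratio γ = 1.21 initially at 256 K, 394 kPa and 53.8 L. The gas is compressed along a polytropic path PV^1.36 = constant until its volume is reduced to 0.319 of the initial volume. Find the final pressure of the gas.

Polytropic n=1.36: T₂ = T₁(V₁/V₂)^(n−1) = 256×(3.13)^0.36 = 386 K; P₂ = P₁(V₁/V₂)^n = 1860 kPa.

1860 kPa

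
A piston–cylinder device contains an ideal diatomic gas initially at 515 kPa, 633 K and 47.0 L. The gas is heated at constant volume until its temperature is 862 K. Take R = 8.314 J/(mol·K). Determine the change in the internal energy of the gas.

21900 J

n = P₁V₁/(RT₁) = 515×47.0/(8.314×633) = 4.60 mol.
Isochoric: V stays 47.0 L; P/T = const ⇒ T₂ = 862 K, P₂ = 701 kPa.
For an ideal gas ΔU = nCvΔT with Cv = (5/2)R = 20.8 J/(mol·K).
ΔU = 4.60×20.8×(862−633) = 21900 J.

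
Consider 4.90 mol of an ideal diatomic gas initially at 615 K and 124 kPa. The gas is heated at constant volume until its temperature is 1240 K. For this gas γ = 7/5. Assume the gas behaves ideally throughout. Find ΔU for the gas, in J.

63700 J

V₁ = nRT₁/P₁ = 4.90×8.314×615/124 = 202 L.
Isochoric: V stays 202 L; P/T = const ⇒ T₂ = 1240 K, P₂ = 250 kPa.
For an ideal gas ΔU = nCvΔT with Cv = (5/2)R = 20.8 J/(mol·K).
ΔU = 4.90×20.8×(1240−615) = 63700 J.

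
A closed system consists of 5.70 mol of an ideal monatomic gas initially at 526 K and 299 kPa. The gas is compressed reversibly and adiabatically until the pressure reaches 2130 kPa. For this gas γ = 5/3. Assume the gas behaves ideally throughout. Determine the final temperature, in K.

1150 K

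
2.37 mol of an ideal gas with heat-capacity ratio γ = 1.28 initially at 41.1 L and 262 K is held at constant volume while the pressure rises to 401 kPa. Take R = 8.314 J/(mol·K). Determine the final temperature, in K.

P₁ = nRT₁/V₁ = 2.37×8.314×262/41.1 = 126 kPa.
Isochoric: V stays 41.1 L; P/T = const ⇒ T₂ = 836 K, P₂ = 401 kPa.

836 K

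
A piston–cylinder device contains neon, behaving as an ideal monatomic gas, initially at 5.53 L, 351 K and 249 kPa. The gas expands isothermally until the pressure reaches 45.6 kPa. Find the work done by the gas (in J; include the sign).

2340 J

n = P₁V₁/(RT₁) = 249×5.53/(8.314×351) = 0.472 mol.
Isothermal: T stays 351 K; PV = const ⇒ V₂ = 30.2 L, P₂ = 45.6 kPa.
W = nRT ln(V₂/V₁) = 0.472×8.314×351×ln(5.46) = 2340 J.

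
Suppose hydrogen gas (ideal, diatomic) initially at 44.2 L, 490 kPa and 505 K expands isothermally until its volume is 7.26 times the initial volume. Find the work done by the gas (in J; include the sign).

42900 J

n = P₁V₁/(RT₁) = 490×44.2/(8.314×505) = 5.16 mol.
Isothermal: T stays 505 K; PV = const ⇒ V₂ = 321 L, P₂ = 67.5 kPa.
W = nRT ln(V₂/V₁) = 5.16×8.314×505×ln(7.26) = 42900 J.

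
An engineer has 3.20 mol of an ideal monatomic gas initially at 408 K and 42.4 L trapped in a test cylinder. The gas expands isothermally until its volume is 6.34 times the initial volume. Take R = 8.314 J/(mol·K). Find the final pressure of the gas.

40.4 kPa

P₁ = nRT₁/V₁ = 3.20×8.314×408/42.4 = 256 kPa.
Isothermal: T stays 408 K; PV = const ⇒ V₂ = 269 L, P₂ = 40.4 kPa.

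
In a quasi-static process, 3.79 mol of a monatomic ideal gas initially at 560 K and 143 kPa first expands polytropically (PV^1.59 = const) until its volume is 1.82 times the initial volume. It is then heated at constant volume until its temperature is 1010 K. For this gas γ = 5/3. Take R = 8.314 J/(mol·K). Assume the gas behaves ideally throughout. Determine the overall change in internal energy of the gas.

21300 J

V₁ = nRT₁/P₁ = 3.79×8.314×560/143 = 123 L.
Step 1 — Polytropic n=1.59: T₂ = T₁(V₁/V₂)^(n−1) = 560×(0.549)^0.59 = 393 K; P₂ = P₁(V₁/V₂)^n = 55.2 kPa.
W = (P₁V₁−P₂V₂)/(n−1) = (143×123−55.2×225)/0.59 = 8900 J.
ΔU = nCvΔT = 3.79×12.5×(393−560) = -7880 J.
Q = ΔU + W = 1020 J.
State after step 1: P = 55.2 kPa, V = 225 L, T = 393 K.
Step 2 — Isochoric: V stays 225 L; P/T = const ⇒ T₂ = 1010 K, P₂ = 142 kPa.
W = 0 (no volume change).
ΔU = nCvΔT = 3.79×12.5×(1010−393) = 29100 J.
Q = ΔU = 29100 J.
Net over both steps: W = 8900 J, Q = 30200 J, ΔU = 21300 J.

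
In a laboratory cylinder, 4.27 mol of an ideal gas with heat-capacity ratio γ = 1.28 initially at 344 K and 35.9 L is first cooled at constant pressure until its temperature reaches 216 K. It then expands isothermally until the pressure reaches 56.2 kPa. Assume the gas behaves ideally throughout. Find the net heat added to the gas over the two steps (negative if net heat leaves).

-6970 J

P₁ = nRT₁/V₁ = 4.27×8.314×344/35.9 = 340 kPa.
Step 1 — Isobaric: P stays 340 kPa; V/T = const ⇒ T₂ = 216 K, V₂ = 22.5 L.
W = PΔV = 340×(22.5−35.9) kPa·L = -4540 J.
ΔU = nCvΔT = 4.27×29.7×(216−344) = -16200 J.
Q = ΔU + W = nCpΔT = -20800 J.
State after step 1: P = 340 kPa, V = 22.5 L, T = 216 K.
Step 2 — Isothermal: T stays 216 K; PV = const ⇒ V₂ = 136 L, P₂ = 56.2 kPa.
ΔU = 0 (ideal gas, T constant).
W = nRT ln(V₂/V₁) = 4.27×8.314×216×ln(6.05) = 13800 J.
Q = ΔU + W = 13800 J.
Net over both steps: W = 9260 J, Q = -6970 J, ΔU = -16200 J.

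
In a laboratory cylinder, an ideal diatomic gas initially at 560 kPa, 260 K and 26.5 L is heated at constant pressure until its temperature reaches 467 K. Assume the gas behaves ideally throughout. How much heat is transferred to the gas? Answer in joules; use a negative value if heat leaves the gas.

n = P₁V₁/(RT₁) = 560×26.5/(8.314×260) = 6.87 mol.
Isobaric: P stays 560 kPa; V/T = const ⇒ T₂ = 467 K, V₂ = 47.6 L.
W = PΔV = 560×(47.6−26.5) kPa·L = 11800 J.
ΔU = nCvΔT = 6.87×20.8×(467−260) = 29500 J.
Q = ΔU + W = nCpΔT = 41400 J.

41400 J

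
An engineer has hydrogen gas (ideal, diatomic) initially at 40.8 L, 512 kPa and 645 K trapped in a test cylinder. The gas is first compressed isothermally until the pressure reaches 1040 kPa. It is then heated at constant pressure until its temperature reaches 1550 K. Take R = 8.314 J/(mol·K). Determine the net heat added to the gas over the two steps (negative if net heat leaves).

87800 J

n = P₁V₁/(RT₁) = 512×40.8/(8.314×645) = 3.90 mol.
Step 1 — Isothermal: T stays 645 K; PV = const ⇒ V₂ = 20.1 L, P₂ = 1040 kPa.
ΔU = 0 (ideal gas, T constant).
W = nRT ln(V₂/V₁) = 3.90×8.314×645×ln(0.492) = -14800 J.
Q = ΔU + W = -14800 J.
State after step 1: P = 1040 kPa, V = 20.1 L, T = 645 K.
Step 2 — Isobaric: P stays 1040 kPa; V/T = const ⇒ T₂ = 1550 K, V₂ = 48.3 L.
W = PΔV = 1040×(48.3−20.1) kPa·L = 29300 J.
ΔU = nCvΔT = 3.90×20.8×(1550−645) = 73300 J.
Q = ΔU + W = nCpΔT = 103000 J.
Net over both steps: W = 14500 J, Q = 87800 J, ΔU = 73300 J.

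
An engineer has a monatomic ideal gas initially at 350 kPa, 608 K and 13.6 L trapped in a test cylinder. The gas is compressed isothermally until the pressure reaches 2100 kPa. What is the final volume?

2.27 L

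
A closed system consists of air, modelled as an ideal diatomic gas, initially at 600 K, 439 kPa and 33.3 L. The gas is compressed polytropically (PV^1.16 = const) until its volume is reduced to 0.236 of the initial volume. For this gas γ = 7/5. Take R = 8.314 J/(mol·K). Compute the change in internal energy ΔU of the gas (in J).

9500 J

n = P₁V₁/(RT₁) = 439×33.3/(8.314×600) = 2.93 mol.
Polytropic n=1.16: T₂ = T₁(V₁/V₂)^(n−1) = 600×(4.24)^0.16 = 756 K; P₂ = P₁(V₁/V₂)^n = 2340 kPa.
For an ideal gas ΔU = nCvΔT with Cv = (5/2)R = 20.8 J/(mol·K).
ΔU = 2.93×20.8×(756−600) = 9500 J.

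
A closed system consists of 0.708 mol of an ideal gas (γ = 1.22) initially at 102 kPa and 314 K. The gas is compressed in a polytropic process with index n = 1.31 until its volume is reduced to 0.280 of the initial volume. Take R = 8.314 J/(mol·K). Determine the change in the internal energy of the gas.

4060 J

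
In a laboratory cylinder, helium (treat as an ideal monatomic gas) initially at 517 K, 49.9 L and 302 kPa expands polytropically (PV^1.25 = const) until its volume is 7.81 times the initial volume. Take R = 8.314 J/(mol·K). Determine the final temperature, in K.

Polytropic n=1.25: T₂ = T₁(V₁/V₂)^(n−1) = 517×(0.128)^0.25 = 309 K; P₂ = P₁(V₁/V₂)^n = 23.1 kPa.

309 K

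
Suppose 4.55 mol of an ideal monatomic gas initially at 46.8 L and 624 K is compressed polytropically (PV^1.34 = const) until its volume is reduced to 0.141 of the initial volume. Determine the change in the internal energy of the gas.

33500 J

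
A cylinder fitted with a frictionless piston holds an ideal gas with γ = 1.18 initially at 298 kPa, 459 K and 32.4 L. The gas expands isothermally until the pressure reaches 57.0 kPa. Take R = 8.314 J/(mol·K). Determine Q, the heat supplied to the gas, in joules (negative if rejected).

16000 J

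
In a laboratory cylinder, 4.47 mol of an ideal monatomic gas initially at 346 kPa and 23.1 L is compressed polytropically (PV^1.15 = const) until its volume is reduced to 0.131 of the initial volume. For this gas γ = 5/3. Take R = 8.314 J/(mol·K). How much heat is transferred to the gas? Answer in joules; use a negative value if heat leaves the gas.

-14700 J

T₁ = P₁V₁/(nR) = 346×23.1/(4.47×8.314) = 215 K.
Polytropic n=1.15: T₂ = T₁(V₁/V₂)^(n−1) = 215×(7.63)^0.15 = 292 K; P₂ = P₁(V₁/V₂)^n = 3580 kPa.
W = (P₁V₁−P₂V₂)/(n−1) = (346×23.1−3580×3.03)/0.15 = -19000 J.
ΔU = nCvΔT = 4.47×12.5×(292−215) = 4270 J.
Q = ΔU + W = -14700 J.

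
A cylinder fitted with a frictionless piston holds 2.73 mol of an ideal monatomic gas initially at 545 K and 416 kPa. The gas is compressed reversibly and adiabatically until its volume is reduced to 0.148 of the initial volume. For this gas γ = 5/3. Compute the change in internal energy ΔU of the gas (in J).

V₁ = nRT₁/P₁ = 2.73×8.314×545/416 = 29.7 L.
Adiabatic: TV^(γ−1) = const ⇒ T₂ = 545×(6.76)^0.667 = 1950 K; PV^γ = const ⇒ P₂ = 10000 kPa.
For an ideal gas ΔU = nCvΔT with Cv = (3/2)R = 12.5 J/(mol·K).
ΔU = 2.73×12.5×(1950−545) = 47800 J.

47800 J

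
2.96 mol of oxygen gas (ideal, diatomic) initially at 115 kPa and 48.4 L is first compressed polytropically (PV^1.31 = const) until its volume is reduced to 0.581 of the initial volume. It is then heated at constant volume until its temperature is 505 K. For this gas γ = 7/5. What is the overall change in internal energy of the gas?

17200 J

T₁ = P₁V₁/(nR) = 115×48.4/(2.96×8.314) = 226 K.
Step 1 — Polytropic n=1.31: T₂ = T₁(V₁/V₂)^(n−1) = 226×(1.72)^0.31 = 268 K; P₂ = P₁(V₁/V₂)^n = 234 kPa.
W = (P₁V₁−P₂V₂)/(n−1) = (115×48.4−234×28.1)/0.31 = -3290 J.
ΔU = nCvΔT = 2.96×20.8×(268−226) = 2550 J.
Q = ΔU + W = -741 J.
State after step 1: P = 234 kPa, V = 28.1 L, T = 268 K.
Step 2 — Isochoric: V stays 28.1 L; P/T = const ⇒ T₂ = 505 K, P₂ = 442 kPa.
W = 0 (no volume change).
ΔU = nCvΔT = 2.96×20.8×(505−268) = 14600 J.
Q = ΔU = 14600 J.
Net over both steps: W = -3290 J, Q = 13900 J, ΔU = 17200 J.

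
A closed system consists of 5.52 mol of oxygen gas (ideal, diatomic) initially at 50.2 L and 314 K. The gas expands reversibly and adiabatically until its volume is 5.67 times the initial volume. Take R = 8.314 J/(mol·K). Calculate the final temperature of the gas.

157 K

P₁ = nRT₁/V₁ = 5.52×8.314×314/50.2 = 287 kPa.
Adiabatic: TV^(γ−1) = const ⇒ T₂ = 314×(0.176)^0.400 = 157 K; PV^γ = const ⇒ P₂ = 25.3 kPa.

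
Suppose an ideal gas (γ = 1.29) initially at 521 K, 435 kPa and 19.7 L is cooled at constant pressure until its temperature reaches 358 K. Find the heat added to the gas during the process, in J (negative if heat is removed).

-11900 J

n = P₁V₁/(RT₁) = 435×19.7/(8.314×521) = 1.98 mol.
Isobaric: P stays 435 kPa; V/T = const ⇒ T₂ = 358 K, V₂ = 13.5 L.
W = PΔV = 435×(13.5−19.7) kPa·L = -2680 J.
ΔU = nCvΔT = 1.98×28.7×(358−521) = -9250 J.
Q = ΔU + W = nCpΔT = -11900 J.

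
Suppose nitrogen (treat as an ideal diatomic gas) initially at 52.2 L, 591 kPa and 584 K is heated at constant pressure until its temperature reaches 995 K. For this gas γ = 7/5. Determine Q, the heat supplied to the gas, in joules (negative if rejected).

76000 J

n = P₁V₁/(RT₁) = 591×52.2/(8.314×584) = 6.35 mol.
Isobaric: P stays 591 kPa; V/T = const ⇒ T₂ = 995 K, V₂ = 88.9 L.
W = PΔV = 591×(88.9−52.2) kPa·L = 21700 J.
ΔU = nCvΔT = 6.35×20.8×(995−584) = 54300 J.
Q = ΔU + W = nCpΔT = 76000 J.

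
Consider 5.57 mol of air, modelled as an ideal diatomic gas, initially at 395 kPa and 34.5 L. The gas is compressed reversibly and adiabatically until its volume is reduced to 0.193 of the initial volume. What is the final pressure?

T₁ = P₁V₁/(nR) = 395×34.5/(5.57×8.314) = 294 K.
Adiabatic: TV^(γ−1) = const ⇒ T₂ = 294×(5.18)^0.400 = 568 K; PV^γ = const ⇒ P₂ = 3950 kPa.

3950 kPa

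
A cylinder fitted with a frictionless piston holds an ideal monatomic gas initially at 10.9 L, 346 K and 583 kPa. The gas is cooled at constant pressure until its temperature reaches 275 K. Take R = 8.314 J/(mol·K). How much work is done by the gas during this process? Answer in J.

-1300 J

n = P₁V₁/(RT₁) = 583×10.9/(8.314×346) = 2.21 mol.
Isobaric: P stays 583 kPa; V/T = const ⇒ T₂ = 275 K, V₂ = 8.66 L.
W = PΔV = 583×(8.66−10.9) kPa·L = -1300 J.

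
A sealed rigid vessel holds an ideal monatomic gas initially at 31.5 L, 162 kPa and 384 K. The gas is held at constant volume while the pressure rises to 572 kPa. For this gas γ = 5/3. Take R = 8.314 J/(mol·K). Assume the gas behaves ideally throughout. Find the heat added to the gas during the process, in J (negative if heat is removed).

n = P₁V₁/(RT₁) = 162×31.5/(8.314×384) = 1.60 mol.
Isochoric: V stays 31.5 L; P/T = const ⇒ T₂ = 1360 K, P₂ = 572 kPa.
W = 0 (no volume change).
ΔU = nCvΔT = 1.60×12.5×(1360−384) = 19400 J.
Q = ΔU = 19400 J.

19400 J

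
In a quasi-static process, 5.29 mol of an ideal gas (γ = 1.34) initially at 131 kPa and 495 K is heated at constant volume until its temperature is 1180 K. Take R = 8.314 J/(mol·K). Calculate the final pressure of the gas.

V₁ = nRT₁/P₁ = 5.29×8.314×495/131 = 166 L.
Isochoric: V stays 166 L; P/T = const ⇒ T₂ = 1180 K, P₂ = 312 kPa.

312 kPa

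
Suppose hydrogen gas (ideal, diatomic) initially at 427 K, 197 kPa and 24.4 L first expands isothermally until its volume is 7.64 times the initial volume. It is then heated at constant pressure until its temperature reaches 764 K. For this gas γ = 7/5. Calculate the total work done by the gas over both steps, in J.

13600 J

n = P₁V₁/(RT₁) = 197×24.4/(8.314×427) = 1.35 mol.
Step 1 — Isothermal: T stays 427 K; PV = const ⇒ V₂ = 186 L, P₂ = 25.8 kPa.
ΔU = 0 (ideal gas, T constant).
W = nRT ln(V₂/V₁) = 1.35×8.314×427×ln(7.64) = 9770 J.
Q = ΔU + W = 9770 J.
State after step 1: P = 25.8 kPa, V = 186 L, T = 427 K.
Step 2 — Isobaric: P stays 25.8 kPa; V/T = const ⇒ T₂ = 764 K, V₂ = 334 L.
W = PΔV = 25.8×(334−186) kPa·L = 3790 J.
ΔU = nCvΔT = 1.35×20.8×(764−427) = 9480 J.
Q = ΔU + W = nCpΔT = 13300 J.
Net over both steps: W = 13600 J, Q = 23100 J, ΔU = 9480 J.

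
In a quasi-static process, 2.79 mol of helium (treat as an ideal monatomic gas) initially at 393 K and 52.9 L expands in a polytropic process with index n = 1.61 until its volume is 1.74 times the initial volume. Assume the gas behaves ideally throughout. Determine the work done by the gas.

P₁ = nRT₁/V₁ = 2.79×8.314×393/52.9 = 172 kPa.
Polytropic n=1.61: T₂ = T₁(V₁/V₂)^(n−1) = 393×(0.575)^0.61 = 280 K; P₂ = P₁(V₁/V₂)^n = 70.6 kPa.
W = (P₁V₁−P₂V₂)/(n−1) = (172×52.9−70.6×92.0)/0.61 = 4280 J.

4280 J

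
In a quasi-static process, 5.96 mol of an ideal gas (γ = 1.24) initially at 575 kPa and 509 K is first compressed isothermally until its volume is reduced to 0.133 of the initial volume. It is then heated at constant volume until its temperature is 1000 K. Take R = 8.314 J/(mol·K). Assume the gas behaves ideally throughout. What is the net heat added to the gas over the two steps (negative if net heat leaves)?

V₁ = nRT₁/P₁ = 5.96×8.314×509/575 = 43.9 L.
Step 1 — Isothermal: T stays 509 K; PV = const ⇒ V₂ = 5.83 L, P₂ = 4320 kPa.
ΔU = 0 (ideal gas, T constant).
W = nRT ln(V₂/V₁) = 5.96×8.314×509×ln(0.133) = -50900 J.
Q = ΔU + W = -50900 J.
State after step 1: P = 4320 kPa, V = 5.83 L, T = 509 K.
Step 2 — Isochoric: V stays 5.83 L; P/T = const ⇒ T₂ = 1000 K, P₂ = 8490 kPa.
W = 0 (no volume change).
ΔU = nCvΔT = 5.96×34.6×(1000−509) = 101000 J.
Q = ΔU = 101000 J.
Net over both steps: W = -50900 J, Q = 50500 J, ΔU = 101000 J.

50500 J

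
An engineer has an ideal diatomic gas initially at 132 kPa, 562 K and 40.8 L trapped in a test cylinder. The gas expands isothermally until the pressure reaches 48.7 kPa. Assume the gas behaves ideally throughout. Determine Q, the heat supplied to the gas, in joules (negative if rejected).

n = P₁V₁/(RT₁) = 132×40.8/(8.314×562) = 1.15 mol.
Isothermal: T stays 562 K; PV = const ⇒ V₂ = 111 L, P₂ = 48.7 kPa.
ΔU = 0 (ideal gas, T constant).
W = nRT ln(V₂/V₁) = 1.15×8.314×562×ln(2.71) = 5370 J.
Q = ΔU + W = 5370 J.

5370 J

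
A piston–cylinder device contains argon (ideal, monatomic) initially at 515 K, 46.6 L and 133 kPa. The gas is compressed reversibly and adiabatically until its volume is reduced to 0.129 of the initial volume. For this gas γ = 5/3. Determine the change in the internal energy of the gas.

27100 J

n = P₁V₁/(RT₁) = 133×46.6/(8.314×515) = 1.45 mol.
Adiabatic: TV^(γ−1) = const ⇒ T₂ = 515×(7.75)^0.667 = 2020 K; PV^γ = const ⇒ P₂ = 4040 kPa.
For an ideal gas ΔU = nCvΔT with Cv = (3/2)R = 12.5 J/(mol·K).
ΔU = 1.45×12.5×(2020−515) = 27100 J.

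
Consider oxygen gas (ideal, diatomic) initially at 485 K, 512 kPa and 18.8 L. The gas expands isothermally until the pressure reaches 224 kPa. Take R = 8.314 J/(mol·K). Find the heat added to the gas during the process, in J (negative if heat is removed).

7960 J

n = P₁V₁/(RT₁) = 512×18.8/(8.314×485) = 2.39 mol.
Isothermal: T stays 485 K; PV = const ⇒ V₂ = 43.0 L, P₂ = 224 kPa.
ΔU = 0 (ideal gas, T constant).
W = nRT ln(V₂/V₁) = 2.39×8.314×485×ln(2.29) = 7960 J.
Q = ΔU + W = 7960 J.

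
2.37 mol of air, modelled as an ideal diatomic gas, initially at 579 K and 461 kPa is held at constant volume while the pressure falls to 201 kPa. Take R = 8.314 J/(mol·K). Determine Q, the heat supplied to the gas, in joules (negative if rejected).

V₁ = nRT₁/P₁ = 2.37×8.314×579/461 = 24.7 L.
Isochoric: V stays 24.7 L; P/T = const ⇒ T₂ = 252 K, P₂ = 201 kPa.
W = 0 (no volume change).
ΔU = nCvΔT = 2.37×20.8×(252−579) = -16100 J.
Q = ΔU = -16100 J.

-16100 J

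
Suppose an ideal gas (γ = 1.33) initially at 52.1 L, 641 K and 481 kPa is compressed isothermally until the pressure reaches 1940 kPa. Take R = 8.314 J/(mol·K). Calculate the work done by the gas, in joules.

-34900 J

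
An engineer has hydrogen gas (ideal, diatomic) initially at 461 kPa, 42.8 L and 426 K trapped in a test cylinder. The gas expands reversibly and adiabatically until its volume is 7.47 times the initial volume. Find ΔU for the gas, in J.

-27300 J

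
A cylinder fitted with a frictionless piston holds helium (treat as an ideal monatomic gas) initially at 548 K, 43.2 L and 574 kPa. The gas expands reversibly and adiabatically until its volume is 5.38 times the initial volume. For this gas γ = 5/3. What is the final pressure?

34.7 kPa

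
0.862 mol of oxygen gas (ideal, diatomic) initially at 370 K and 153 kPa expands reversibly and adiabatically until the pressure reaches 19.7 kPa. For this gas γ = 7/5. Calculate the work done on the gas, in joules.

-2940 J

V₁ = nRT₁/P₁ = 0.862×8.314×370/153 = 17.3 L.
Adiabatic: T₂/T₁ = (P₂/P₁)^((γ−1)/γ) ⇒ T₂ = 370×(0.129)^0.286 = 206 K; V₂ = 74.9 L.
ΔU = nCvΔT = 0.862×20.8×(206−370) = -2940 J.
Q = 0 for an adiabatic process, so W = −ΔU = 2940 J.
Work done on the gas = −W_by = -2940 J.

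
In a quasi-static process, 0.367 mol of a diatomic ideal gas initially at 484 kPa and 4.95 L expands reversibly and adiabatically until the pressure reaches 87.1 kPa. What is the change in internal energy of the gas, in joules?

T₁ = P₁V₁/(nR) = 484×4.95/(0.367×8.314) = 785 K.
Adiabatic: T₂/T₁ = (P₂/P₁)^((γ−1)/γ) ⇒ T₂ = 785×(0.180)^0.286 = 481 K; V₂ = 16.9 L.
For an ideal gas ΔU = nCvΔT with Cv = (5/2)R = 20.8 J/(mol·K).
ΔU = 0.367×20.8×(481−785) = -2320 J.

-2320 J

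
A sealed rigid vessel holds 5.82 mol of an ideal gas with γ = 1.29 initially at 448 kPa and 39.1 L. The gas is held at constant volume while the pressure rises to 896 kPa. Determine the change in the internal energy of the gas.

T₁ = P₁V₁/(nR) = 448×39.1/(5.82×8.314) = 362 K.
Isochoric: V stays 39.1 L; P/T = const ⇒ T₂ = 724 K, P₂ = 896 kPa.
For an ideal gas ΔU = nCvΔT with Cv = R/(γ−1) = 28.7 J/(mol·K).
ΔU = 5.82×28.7×(724−362) = 60400 J.

60400 J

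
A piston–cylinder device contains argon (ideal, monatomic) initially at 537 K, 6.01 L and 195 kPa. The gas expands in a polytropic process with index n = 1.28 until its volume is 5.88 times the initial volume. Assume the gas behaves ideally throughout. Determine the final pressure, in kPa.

Polytropic n=1.28: T₂ = T₁(V₁/V₂)^(n−1) = 537×(0.170)^0.28 = 327 K; P₂ = P₁(V₁/V₂)^n = 20.2 kPa.

20.2 kPa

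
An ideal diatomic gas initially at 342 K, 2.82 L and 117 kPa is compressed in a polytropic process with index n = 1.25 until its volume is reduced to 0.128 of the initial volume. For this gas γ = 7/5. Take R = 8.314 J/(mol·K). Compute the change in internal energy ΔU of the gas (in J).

554 J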